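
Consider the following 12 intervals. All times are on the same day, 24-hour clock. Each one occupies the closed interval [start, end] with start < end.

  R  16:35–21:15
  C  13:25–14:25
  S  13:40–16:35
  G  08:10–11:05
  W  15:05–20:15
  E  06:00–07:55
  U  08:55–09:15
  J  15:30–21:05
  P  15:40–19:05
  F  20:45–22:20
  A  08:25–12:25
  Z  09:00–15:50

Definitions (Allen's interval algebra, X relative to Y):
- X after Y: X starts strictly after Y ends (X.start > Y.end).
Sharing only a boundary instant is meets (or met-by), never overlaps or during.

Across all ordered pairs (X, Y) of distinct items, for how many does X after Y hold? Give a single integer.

Checking all 132 ordered pairs for relation 'after'; matching pairs in alphabetical order:
(A, E): A after E ✓
(C, A): C after A ✓
(C, E): C after E ✓
(C, G): C after G ✓
(C, U): C after U ✓
(F, A): F after A ✓
(F, C): F after C ✓
(F, E): F after E ✓
(F, G): F after G ✓
(F, P): F after P ✓
(F, S): F after S ✓
(F, U): F after U ✓
(F, W): F after W ✓
(F, Z): F after Z ✓
(G, E): G after E ✓
(J, A): J after A ✓
(J, C): J after C ✓
(J, E): J after E ✓
(J, G): J after G ✓
(J, U): J after U ✓
(P, A): P after A ✓
(P, C): P after C ✓
(P, E): P after E ✓
(P, G): P after G ✓
... plus 18 further pairs not listed.
Count: 42.

42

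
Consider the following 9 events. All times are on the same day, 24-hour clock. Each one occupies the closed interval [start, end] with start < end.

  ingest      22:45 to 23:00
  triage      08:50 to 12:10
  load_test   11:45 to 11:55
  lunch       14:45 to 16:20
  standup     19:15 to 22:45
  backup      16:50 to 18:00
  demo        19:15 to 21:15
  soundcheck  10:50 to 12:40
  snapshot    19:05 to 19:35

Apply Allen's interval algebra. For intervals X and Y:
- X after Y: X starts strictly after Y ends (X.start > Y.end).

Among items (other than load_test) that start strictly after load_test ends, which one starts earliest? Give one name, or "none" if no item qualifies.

Target load_test = [11:45, 11:55].
backup [16:50, 18:00] → after → candidate.
demo [19:15, 21:15] → after → candidate.
ingest [22:45, 23:00] → after → candidate.
lunch [14:45, 16:20] → after → candidate.
snapshot [19:05, 19:35] → after → candidate.
soundcheck [10:50, 12:40] → contains → excluded.
standup [19:15, 22:45] → after → candidate.
triage [08:50, 12:10] → contains → excluded.
Among candidates, earliest start is 14:45 → lunch.

lunch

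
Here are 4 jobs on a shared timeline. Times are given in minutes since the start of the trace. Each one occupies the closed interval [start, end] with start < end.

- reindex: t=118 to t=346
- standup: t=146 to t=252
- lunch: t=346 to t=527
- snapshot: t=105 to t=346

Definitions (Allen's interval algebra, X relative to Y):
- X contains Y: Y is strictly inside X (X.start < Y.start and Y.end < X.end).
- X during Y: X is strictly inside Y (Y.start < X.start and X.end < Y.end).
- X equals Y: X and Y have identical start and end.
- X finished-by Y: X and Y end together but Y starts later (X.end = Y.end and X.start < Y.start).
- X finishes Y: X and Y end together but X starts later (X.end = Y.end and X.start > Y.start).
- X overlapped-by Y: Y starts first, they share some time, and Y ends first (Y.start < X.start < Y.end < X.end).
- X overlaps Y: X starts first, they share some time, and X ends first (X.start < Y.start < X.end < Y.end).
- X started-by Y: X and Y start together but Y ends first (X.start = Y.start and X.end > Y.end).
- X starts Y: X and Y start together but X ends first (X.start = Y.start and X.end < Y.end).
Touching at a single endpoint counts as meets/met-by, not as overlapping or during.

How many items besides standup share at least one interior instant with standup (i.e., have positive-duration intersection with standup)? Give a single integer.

2

Target standup = [t=146, t=252].
lunch [t=346, t=527] → after → no.
reindex [t=118, t=346] → contains → counts.
snapshot [t=105, t=346] → contains → counts.
Total: 2.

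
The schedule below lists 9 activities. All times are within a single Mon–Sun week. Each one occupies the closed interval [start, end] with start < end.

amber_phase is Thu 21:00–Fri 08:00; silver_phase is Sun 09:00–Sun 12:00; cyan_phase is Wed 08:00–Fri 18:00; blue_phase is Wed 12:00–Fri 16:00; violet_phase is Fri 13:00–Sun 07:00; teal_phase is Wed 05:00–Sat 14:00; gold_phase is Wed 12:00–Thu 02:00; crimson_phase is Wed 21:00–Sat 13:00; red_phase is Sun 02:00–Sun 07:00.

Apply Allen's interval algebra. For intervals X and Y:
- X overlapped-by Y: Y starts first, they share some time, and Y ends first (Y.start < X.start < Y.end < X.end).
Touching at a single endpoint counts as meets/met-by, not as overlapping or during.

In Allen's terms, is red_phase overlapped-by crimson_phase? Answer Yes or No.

No

red_phase = [Sun 02:00, Sun 07:00], crimson_phase = [Wed 21:00, Sat 13:00].
Actual relation of red_phase to crimson_phase: after.
Asked whether 'overlapped-by' holds → No.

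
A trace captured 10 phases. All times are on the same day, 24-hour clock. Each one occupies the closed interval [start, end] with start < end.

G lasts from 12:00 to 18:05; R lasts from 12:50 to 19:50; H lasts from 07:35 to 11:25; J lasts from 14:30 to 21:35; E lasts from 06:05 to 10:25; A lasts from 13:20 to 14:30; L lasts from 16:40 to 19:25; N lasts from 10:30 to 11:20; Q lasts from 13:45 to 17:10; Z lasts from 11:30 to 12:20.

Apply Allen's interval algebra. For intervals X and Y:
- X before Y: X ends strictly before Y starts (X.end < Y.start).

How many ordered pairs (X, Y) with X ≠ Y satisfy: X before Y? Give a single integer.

28

Checking all 90 ordered pairs for relation 'before'; matching pairs in alphabetical order:
(A, L): A before L ✓
(E, A): E before A ✓
(E, G): E before G ✓
(E, J): E before J ✓
(E, L): E before L ✓
(E, N): E before N ✓
(E, Q): E before Q ✓
(E, R): E before R ✓
(E, Z): E before Z ✓
(H, A): H before A ✓
(H, G): H before G ✓
(H, J): H before J ✓
(H, L): H before L ✓
(H, Q): H before Q ✓
(H, R): H before R ✓
(H, Z): H before Z ✓
(N, A): N before A ✓
(N, G): N before G ✓
(N, J): N before J ✓
(N, L): N before L ✓
(N, Q): N before Q ✓
(N, R): N before R ✓
(N, Z): N before Z ✓
(Z, A): Z before A ✓
... plus 4 further pairs not listed.
Count: 28.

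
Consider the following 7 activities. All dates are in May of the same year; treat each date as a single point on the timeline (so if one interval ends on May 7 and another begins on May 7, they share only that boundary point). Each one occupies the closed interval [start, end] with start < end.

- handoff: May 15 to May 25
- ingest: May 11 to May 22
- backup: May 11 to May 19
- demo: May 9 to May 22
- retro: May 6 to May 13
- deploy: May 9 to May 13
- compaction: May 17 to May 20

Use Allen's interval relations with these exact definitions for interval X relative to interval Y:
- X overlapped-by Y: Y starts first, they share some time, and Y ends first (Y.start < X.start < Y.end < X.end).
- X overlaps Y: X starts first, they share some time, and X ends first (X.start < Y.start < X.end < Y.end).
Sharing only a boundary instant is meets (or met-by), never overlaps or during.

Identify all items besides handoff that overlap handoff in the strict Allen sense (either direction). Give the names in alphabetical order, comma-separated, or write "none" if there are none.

backup, demo, ingest

Target handoff = [May 15, May 25].
backup [May 11, May 19] → overlaps → yes.
compaction [May 17, May 20] → during → no.
demo [May 9, May 22] → overlaps → yes.
deploy [May 9, May 13] → before → no.
ingest [May 11, May 22] → overlaps → yes.
retro [May 6, May 13] → before → no.
Result: backup, demo, ingest.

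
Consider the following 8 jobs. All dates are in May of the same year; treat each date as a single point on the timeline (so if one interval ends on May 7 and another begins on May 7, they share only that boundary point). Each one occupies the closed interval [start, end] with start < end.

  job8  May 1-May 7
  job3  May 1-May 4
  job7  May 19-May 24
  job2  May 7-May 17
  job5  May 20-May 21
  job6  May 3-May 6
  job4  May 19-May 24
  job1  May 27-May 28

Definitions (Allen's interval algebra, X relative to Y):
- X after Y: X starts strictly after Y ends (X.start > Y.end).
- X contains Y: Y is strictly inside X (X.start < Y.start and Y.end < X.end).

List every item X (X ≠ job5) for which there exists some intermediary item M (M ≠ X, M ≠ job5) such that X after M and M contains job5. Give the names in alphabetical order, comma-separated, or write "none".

job1

Target job5 = [May 20, May 21].
Intermediaries M with M contains job5: job4, job7.
Via job4 — items with X after job4: job1.
Via job7 — items with X after job7: job1.
Union: job1.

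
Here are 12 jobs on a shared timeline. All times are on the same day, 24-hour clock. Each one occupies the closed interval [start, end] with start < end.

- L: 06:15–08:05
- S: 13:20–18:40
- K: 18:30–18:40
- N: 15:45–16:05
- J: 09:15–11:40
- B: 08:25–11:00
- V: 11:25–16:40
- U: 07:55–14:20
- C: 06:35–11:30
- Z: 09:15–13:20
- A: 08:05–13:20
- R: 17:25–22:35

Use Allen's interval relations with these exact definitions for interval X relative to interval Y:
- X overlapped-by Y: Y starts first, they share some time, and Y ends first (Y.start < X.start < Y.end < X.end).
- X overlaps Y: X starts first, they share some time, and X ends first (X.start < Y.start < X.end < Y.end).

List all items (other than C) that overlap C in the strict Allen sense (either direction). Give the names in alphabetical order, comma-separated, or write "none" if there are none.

A, J, L, U, V, Z

Target C = [06:35, 11:30].
A [08:05, 13:20] → overlapped-by → yes.
B [08:25, 11:00] → during → no.
J [09:15, 11:40] → overlapped-by → yes.
K [18:30, 18:40] → after → no.
L [06:15, 08:05] → overlaps → yes.
N [15:45, 16:05] → after → no.
R [17:25, 22:35] → after → no.
S [13:20, 18:40] → after → no.
U [07:55, 14:20] → overlapped-by → yes.
V [11:25, 16:40] → overlapped-by → yes.
Z [09:15, 13:20] → overlapped-by → yes.
Result: A, J, L, U, V, Z.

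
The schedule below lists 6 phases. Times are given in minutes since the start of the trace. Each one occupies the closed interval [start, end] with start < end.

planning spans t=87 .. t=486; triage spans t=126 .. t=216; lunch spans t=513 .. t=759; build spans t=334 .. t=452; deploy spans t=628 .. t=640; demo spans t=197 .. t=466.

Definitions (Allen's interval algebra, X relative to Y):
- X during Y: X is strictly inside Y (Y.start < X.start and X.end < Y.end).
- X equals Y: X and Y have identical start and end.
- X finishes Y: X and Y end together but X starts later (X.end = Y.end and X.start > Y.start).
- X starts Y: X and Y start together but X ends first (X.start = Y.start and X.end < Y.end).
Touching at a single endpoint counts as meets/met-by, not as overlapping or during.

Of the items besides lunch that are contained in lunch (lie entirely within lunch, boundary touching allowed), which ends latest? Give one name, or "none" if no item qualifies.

deploy

Target lunch = [t=513, t=759].
build [t=334, t=452] → before → excluded.
demo [t=197, t=466] → before → excluded.
deploy [t=628, t=640] → during → candidate.
planning [t=87, t=486] → before → excluded.
triage [t=126, t=216] → before → excluded.
Among candidates, latest end is t=640 → deploy.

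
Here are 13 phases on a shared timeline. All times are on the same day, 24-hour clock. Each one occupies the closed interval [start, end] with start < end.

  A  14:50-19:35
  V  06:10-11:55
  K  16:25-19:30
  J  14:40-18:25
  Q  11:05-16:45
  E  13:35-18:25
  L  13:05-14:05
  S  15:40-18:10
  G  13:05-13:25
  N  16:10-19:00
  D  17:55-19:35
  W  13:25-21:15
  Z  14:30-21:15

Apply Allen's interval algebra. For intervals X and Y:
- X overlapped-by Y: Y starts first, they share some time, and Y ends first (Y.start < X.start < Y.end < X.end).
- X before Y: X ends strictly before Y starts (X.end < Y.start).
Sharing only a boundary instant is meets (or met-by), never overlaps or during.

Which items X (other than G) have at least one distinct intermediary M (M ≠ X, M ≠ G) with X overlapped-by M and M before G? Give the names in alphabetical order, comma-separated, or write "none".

Target G = [13:05, 13:25].
Intermediaries M with M before G: V.
Via V — items with X overlapped-by V: Q.
Union: Q.

Q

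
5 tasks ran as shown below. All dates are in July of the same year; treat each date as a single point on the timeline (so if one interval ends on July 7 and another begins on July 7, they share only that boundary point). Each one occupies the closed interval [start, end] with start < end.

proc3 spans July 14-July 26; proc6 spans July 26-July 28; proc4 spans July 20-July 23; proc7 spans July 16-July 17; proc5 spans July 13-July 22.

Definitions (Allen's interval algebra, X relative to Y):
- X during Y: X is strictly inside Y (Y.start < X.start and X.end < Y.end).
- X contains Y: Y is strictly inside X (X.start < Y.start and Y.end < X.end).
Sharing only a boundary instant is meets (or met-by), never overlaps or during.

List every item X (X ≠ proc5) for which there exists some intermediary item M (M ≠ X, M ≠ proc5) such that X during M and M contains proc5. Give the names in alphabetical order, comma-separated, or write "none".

Target proc5 = [July 13, July 22].
Intermediaries M with M contains proc5: none.
Union: none.

none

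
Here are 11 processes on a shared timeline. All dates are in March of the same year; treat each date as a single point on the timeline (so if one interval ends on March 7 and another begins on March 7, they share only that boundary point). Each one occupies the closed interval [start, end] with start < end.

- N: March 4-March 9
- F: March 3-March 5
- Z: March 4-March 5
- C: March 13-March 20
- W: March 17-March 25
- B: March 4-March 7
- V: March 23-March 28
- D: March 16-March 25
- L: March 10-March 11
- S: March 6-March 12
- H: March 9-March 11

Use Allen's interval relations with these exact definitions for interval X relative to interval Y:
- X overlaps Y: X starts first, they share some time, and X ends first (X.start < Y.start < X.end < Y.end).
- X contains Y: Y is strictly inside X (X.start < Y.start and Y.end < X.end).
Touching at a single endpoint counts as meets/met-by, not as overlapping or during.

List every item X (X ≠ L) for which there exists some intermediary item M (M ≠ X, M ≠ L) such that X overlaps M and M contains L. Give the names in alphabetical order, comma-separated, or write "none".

B, N

Target L = [March 10, March 11].
Intermediaries M with M contains L: S.
Via S — items with X overlaps S: B, N.
Union: B, N.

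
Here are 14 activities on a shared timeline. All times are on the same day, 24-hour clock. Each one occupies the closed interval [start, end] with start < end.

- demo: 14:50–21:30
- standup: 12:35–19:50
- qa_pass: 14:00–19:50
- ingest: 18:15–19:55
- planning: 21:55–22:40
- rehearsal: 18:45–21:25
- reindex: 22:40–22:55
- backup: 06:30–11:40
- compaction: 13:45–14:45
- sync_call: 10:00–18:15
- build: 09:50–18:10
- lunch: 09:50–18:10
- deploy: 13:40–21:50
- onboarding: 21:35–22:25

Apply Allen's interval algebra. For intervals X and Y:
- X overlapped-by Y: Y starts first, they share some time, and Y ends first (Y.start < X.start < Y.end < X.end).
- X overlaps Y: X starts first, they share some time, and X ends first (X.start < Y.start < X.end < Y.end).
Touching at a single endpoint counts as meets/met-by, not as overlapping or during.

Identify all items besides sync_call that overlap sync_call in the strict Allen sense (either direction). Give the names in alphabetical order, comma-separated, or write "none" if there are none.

Target sync_call = [10:00, 18:15].
backup [06:30, 11:40] → overlaps → yes.
build [09:50, 18:10] → overlaps → yes.
compaction [13:45, 14:45] → during → no.
demo [14:50, 21:30] → overlapped-by → yes.
deploy [13:40, 21:50] → overlapped-by → yes.
ingest [18:15, 19:55] → met-by → no.
lunch [09:50, 18:10] → overlaps → yes.
onboarding [21:35, 22:25] → after → no.
planning [21:55, 22:40] → after → no.
qa_pass [14:00, 19:50] → overlapped-by → yes.
rehearsal [18:45, 21:25] → after → no.
reindex [22:40, 22:55] → after → no.
standup [12:35, 19:50] → overlapped-by → yes.
Result: backup, build, demo, deploy, lunch, qa_pass, standup.

backup, build, demo, deploy, lunch, qa_pass, standup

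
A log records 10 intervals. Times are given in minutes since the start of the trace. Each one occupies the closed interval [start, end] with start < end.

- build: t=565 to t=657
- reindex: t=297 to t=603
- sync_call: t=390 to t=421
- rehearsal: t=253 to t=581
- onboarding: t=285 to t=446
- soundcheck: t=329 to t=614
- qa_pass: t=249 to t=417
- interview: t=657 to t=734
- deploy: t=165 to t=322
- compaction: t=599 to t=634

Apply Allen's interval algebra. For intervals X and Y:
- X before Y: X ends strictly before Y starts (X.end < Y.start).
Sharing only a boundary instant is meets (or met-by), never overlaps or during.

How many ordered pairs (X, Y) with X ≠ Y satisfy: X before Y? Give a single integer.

Checking all 90 ordered pairs for relation 'before'; matching pairs in alphabetical order:
(compaction, interview): compaction before interview ✓
(deploy, build): deploy before build ✓
(deploy, compaction): deploy before compaction ✓
(deploy, interview): deploy before interview ✓
(deploy, soundcheck): deploy before soundcheck ✓
(deploy, sync_call): deploy before sync_call ✓
(onboarding, build): onboarding before build ✓
(onboarding, compaction): onboarding before compaction ✓
(onboarding, interview): onboarding before interview ✓
(qa_pass, build): qa_pass before build ✓
(qa_pass, compaction): qa_pass before compaction ✓
(qa_pass, interview): qa_pass before interview ✓
(rehearsal, compaction): rehearsal before compaction ✓
(rehearsal, interview): rehearsal before interview ✓
(reindex, interview): reindex before interview ✓
(soundcheck, interview): soundcheck before interview ✓
(sync_call, build): sync_call before build ✓
(sync_call, compaction): sync_call before compaction ✓
(sync_call, interview): sync_call before interview ✓
Count: 19.

19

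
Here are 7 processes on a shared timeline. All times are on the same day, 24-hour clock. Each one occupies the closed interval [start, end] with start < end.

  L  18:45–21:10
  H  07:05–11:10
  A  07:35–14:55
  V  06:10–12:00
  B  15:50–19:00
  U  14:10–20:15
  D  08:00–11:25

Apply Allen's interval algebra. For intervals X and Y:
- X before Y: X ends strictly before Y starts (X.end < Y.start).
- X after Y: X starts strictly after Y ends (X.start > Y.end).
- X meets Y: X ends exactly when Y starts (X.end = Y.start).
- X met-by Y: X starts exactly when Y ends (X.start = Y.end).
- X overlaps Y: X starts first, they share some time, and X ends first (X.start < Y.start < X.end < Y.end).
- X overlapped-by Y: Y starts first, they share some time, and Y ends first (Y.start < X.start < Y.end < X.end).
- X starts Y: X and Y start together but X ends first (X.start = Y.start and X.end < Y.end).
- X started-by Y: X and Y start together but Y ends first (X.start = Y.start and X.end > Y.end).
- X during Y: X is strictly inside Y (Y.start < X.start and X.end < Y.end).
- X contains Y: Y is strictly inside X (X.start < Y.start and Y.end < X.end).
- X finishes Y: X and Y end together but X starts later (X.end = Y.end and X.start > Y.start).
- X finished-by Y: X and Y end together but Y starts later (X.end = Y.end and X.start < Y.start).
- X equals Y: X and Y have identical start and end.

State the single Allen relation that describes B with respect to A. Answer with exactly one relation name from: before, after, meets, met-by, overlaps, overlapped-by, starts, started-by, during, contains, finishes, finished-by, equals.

B = [15:50, 19:00]; A = [07:35, 14:55].
Compare endpoints: B.start > A.start, B.start > A.end, B.end > A.start, B.end > A.end.
That pattern is 'after'.

after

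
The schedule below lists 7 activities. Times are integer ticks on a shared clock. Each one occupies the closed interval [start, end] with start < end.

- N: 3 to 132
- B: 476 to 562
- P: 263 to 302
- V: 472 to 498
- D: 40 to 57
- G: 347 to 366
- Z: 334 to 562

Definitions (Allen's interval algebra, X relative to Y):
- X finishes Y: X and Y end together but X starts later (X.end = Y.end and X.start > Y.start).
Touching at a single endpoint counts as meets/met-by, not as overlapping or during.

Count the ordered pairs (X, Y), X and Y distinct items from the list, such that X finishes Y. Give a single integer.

Checking all 42 ordered pairs for relation 'finishes'; matching pairs in alphabetical order:
(B, Z): B finishes Z ✓
Count: 1.

1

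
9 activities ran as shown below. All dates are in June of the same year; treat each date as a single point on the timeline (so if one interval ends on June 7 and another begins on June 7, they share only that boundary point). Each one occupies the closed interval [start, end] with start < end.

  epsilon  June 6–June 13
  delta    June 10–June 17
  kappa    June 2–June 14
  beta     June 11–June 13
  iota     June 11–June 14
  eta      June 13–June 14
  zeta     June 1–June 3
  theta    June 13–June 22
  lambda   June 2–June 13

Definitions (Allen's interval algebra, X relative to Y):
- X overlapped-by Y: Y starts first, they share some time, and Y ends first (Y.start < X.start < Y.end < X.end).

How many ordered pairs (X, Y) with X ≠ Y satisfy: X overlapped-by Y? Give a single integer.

Checking all 72 ordered pairs for relation 'overlapped-by'; matching pairs in alphabetical order:
(delta, epsilon): delta overlapped-by epsilon ✓
(delta, kappa): delta overlapped-by kappa ✓
(delta, lambda): delta overlapped-by lambda ✓
(iota, epsilon): iota overlapped-by epsilon ✓
(iota, lambda): iota overlapped-by lambda ✓
(kappa, zeta): kappa overlapped-by zeta ✓
(lambda, zeta): lambda overlapped-by zeta ✓
(theta, delta): theta overlapped-by delta ✓
(theta, iota): theta overlapped-by iota ✓
(theta, kappa): theta overlapped-by kappa ✓
Count: 10.

10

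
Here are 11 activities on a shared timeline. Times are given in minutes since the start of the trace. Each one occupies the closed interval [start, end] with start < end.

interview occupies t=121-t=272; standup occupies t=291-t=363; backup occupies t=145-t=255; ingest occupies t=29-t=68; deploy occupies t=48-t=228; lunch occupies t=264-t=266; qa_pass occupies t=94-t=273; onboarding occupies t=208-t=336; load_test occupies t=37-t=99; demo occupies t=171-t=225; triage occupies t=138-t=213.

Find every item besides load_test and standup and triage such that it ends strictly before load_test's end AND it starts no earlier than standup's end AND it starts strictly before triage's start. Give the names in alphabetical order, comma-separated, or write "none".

Conditions: its end is strictly before load_test's end (X.end < t=99) AND its start is no earlier than standup's end (X.start >= t=363) AND its start is strictly before triage's start (X.start < t=138).
backup: end t=255 < t=99? ✗; start t=145 >= t=363? ✗; start t=145 < t=138? ✗ → no.
demo: end t=225 < t=99? ✗; start t=171 >= t=363? ✗; start t=171 < t=138? ✗ → no.
deploy: end t=228 < t=99? ✗; start t=48 >= t=363? ✗; start t=48 < t=138? ✓ → no.
ingest: end t=68 < t=99? ✓; start t=29 >= t=363? ✗; start t=29 < t=138? ✓ → no.
interview: end t=272 < t=99? ✗; start t=121 >= t=363? ✗; start t=121 < t=138? ✓ → no.
lunch: end t=266 < t=99? ✗; start t=264 >= t=363? ✗; start t=264 < t=138? ✗ → no.
onboarding: end t=336 < t=99? ✗; start t=208 >= t=363? ✗; start t=208 < t=138? ✗ → no.
qa_pass: end t=273 < t=99? ✗; start t=94 >= t=363? ✗; start t=94 < t=138? ✓ → no.
Result: none.

none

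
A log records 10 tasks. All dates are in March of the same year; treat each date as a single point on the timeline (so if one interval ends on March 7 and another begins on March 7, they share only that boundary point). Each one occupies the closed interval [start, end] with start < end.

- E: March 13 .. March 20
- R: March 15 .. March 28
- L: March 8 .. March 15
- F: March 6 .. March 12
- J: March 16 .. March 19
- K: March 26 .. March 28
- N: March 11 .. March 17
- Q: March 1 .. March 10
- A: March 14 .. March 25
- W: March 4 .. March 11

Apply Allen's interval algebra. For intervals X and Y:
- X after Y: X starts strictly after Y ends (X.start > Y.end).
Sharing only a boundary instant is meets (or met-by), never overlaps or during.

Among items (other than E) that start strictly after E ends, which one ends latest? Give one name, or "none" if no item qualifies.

Target E = [March 13, March 20].
A [March 14, March 25] → overlapped-by → excluded.
F [March 6, March 12] → before → excluded.
J [March 16, March 19] → during → excluded.
K [March 26, March 28] → after → candidate.
L [March 8, March 15] → overlaps → excluded.
N [March 11, March 17] → overlaps → excluded.
Q [March 1, March 10] → before → excluded.
R [March 15, March 28] → overlapped-by → excluded.
W [March 4, March 11] → before → excluded.
Among candidates, latest end is March 28 → K.

K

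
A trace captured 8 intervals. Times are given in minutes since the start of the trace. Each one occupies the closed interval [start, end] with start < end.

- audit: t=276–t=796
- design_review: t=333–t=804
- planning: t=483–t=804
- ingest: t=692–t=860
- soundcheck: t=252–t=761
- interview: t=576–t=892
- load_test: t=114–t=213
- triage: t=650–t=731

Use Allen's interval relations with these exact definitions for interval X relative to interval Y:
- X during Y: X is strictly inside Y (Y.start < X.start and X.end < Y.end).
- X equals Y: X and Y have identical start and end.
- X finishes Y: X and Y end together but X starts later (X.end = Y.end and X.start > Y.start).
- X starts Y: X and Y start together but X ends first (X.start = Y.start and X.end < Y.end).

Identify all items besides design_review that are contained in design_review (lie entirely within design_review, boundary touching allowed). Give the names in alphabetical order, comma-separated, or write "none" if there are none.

planning, triage

Target design_review = [t=333, t=804].
audit [t=276, t=796] → overlaps → no.
ingest [t=692, t=860] → overlapped-by → no.
interview [t=576, t=892] → overlapped-by → no.
load_test [t=114, t=213] → before → no.
planning [t=483, t=804] → finishes → yes.
soundcheck [t=252, t=761] → overlaps → no.
triage [t=650, t=731] → during → yes.
Result: planning, triage.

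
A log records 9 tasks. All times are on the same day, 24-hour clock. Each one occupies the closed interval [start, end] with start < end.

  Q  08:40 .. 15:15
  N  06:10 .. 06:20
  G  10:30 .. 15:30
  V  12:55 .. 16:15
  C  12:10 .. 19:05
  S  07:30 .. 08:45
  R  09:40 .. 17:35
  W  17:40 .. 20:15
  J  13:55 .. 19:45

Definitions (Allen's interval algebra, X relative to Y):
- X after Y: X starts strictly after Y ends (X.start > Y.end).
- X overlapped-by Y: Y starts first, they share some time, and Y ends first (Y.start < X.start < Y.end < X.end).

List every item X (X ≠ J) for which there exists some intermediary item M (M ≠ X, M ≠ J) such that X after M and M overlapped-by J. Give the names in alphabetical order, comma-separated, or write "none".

none

Target J = [13:55, 19:45].
Intermediaries M with M overlapped-by J: W.
Via W — items with X after W: none.
Union: none.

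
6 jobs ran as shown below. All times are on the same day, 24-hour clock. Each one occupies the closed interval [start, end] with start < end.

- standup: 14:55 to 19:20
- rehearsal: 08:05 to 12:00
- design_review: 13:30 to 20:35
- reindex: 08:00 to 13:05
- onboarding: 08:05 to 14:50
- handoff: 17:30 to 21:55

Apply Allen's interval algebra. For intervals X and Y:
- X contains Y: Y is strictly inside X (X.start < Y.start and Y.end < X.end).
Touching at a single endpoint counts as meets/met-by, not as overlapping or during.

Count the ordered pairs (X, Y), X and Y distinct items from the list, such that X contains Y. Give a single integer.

2

Checking all 30 ordered pairs for relation 'contains'; matching pairs in alphabetical order:
(design_review, standup): design_review contains standup ✓
(reindex, rehearsal): reindex contains rehearsal ✓
Count: 2.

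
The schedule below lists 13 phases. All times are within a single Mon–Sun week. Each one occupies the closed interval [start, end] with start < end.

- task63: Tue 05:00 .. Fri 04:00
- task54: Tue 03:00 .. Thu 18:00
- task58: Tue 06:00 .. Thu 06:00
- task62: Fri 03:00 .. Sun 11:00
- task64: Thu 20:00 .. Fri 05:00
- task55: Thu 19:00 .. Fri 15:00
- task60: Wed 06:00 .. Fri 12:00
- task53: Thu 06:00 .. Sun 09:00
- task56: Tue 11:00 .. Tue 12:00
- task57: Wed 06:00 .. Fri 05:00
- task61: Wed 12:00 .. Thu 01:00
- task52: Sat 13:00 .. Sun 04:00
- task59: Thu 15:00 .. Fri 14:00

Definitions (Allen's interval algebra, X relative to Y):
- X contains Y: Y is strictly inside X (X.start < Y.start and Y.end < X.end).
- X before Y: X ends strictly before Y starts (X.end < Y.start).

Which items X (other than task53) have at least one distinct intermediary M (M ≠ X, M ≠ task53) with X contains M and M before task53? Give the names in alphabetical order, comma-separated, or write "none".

task54, task57, task58, task60, task63

Target task53 = [Thu 06:00, Sun 09:00].
Intermediaries M with M before task53: task56, task61.
Via task56 — items with X contains task56: task54, task58, task63.
Via task61 — items with X contains task61: task54, task57, task58, task60, task63.
Union: task54, task57, task58, task60, task63.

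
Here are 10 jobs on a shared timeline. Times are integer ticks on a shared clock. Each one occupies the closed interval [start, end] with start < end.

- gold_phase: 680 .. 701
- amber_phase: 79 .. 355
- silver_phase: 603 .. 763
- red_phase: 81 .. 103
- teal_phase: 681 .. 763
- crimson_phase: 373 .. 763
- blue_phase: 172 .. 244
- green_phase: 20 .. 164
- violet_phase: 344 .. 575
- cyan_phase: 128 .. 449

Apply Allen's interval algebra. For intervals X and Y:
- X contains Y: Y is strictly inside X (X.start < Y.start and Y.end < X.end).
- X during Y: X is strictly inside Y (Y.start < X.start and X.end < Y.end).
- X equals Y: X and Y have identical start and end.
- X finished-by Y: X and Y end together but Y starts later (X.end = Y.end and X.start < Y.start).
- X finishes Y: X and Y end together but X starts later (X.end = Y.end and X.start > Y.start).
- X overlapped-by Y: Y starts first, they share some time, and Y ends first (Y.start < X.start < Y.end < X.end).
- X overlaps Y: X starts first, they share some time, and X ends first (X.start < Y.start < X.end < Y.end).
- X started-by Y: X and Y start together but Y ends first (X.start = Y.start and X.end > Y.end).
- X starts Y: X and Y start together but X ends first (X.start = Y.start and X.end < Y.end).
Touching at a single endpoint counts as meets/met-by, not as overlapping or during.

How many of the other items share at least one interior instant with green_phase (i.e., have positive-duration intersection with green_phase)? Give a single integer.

Target green_phase = [20, 164].
amber_phase [79, 355] → overlapped-by → counts.
blue_phase [172, 244] → after → no.
crimson_phase [373, 763] → after → no.
cyan_phase [128, 449] → overlapped-by → counts.
gold_phase [680, 701] → after → no.
red_phase [81, 103] → during → counts.
silver_phase [603, 763] → after → no.
teal_phase [681, 763] → after → no.
violet_phase [344, 575] → after → no.
Total: 3.

3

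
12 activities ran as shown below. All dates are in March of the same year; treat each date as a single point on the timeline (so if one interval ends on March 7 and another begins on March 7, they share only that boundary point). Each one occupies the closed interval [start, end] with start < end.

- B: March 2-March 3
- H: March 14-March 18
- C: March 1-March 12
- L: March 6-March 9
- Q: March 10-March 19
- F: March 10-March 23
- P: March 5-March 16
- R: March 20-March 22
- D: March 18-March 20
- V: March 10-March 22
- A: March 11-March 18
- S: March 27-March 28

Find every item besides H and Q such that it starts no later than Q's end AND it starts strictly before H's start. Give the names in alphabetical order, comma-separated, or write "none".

Conditions: its start is no later than Q's end (X.start <= March 19) AND its start is strictly before H's start (X.start < March 14).
A: start March 11 <= March 19? ✓; start March 11 < March 14? ✓ → yes.
B: start March 2 <= March 19? ✓; start March 2 < March 14? ✓ → yes.
C: start March 1 <= March 19? ✓; start March 1 < March 14? ✓ → yes.
D: start March 18 <= March 19? ✓; start March 18 < March 14? ✗ → no.
F: start March 10 <= March 19? ✓; start March 10 < March 14? ✓ → yes.
L: start March 6 <= March 19? ✓; start March 6 < March 14? ✓ → yes.
P: start March 5 <= March 19? ✓; start March 5 < March 14? ✓ → yes.
R: start March 20 <= March 19? ✗; start March 20 < March 14? ✗ → no.
S: start March 27 <= March 19? ✗; start March 27 < March 14? ✗ → no.
V: start March 10 <= March 19? ✓; start March 10 < March 14? ✓ → yes.
Result: A, B, C, F, L, P, V.

A, B, C, F, L, P, V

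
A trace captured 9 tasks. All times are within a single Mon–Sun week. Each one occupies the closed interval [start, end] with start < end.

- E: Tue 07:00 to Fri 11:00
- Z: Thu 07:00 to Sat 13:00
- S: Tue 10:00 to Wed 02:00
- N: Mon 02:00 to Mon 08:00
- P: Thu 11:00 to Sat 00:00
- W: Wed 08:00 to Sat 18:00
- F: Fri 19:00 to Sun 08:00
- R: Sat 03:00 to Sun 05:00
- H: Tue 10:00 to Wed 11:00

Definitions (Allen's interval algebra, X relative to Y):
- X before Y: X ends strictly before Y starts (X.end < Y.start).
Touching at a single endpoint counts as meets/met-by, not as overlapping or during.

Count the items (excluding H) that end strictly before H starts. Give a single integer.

Target H = [Tue 10:00, Wed 11:00].
E [Tue 07:00, Fri 11:00] → contains → no.
F [Fri 19:00, Sun 08:00] → after → no.
N [Mon 02:00, Mon 08:00] → before → counts.
P [Thu 11:00, Sat 00:00] → after → no.
R [Sat 03:00, Sun 05:00] → after → no.
S [Tue 10:00, Wed 02:00] → starts → no.
W [Wed 08:00, Sat 18:00] → overlapped-by → no.
Z [Thu 07:00, Sat 13:00] → after → no.
Total: 1.

1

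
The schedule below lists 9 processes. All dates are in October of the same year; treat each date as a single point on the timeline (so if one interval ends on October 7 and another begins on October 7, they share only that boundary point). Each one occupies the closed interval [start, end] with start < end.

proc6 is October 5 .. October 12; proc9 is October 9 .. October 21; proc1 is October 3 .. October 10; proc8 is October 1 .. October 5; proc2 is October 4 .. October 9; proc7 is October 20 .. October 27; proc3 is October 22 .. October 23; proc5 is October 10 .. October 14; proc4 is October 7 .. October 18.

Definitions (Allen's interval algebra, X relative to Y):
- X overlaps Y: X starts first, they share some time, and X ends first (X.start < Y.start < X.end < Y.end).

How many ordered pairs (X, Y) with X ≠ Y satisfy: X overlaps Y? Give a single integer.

12

Checking all 72 ordered pairs for relation 'overlaps'; matching pairs in alphabetical order:
(proc1, proc4): proc1 overlaps proc4 ✓
(proc1, proc6): proc1 overlaps proc6 ✓
(proc1, proc9): proc1 overlaps proc9 ✓
(proc2, proc4): proc2 overlaps proc4 ✓
(proc2, proc6): proc2 overlaps proc6 ✓
(proc4, proc9): proc4 overlaps proc9 ✓
(proc6, proc4): proc6 overlaps proc4 ✓
(proc6, proc5): proc6 overlaps proc5 ✓
(proc6, proc9): proc6 overlaps proc9 ✓
(proc8, proc1): proc8 overlaps proc1 ✓
(proc8, proc2): proc8 overlaps proc2 ✓
(proc9, proc7): proc9 overlaps proc7 ✓
Count: 12.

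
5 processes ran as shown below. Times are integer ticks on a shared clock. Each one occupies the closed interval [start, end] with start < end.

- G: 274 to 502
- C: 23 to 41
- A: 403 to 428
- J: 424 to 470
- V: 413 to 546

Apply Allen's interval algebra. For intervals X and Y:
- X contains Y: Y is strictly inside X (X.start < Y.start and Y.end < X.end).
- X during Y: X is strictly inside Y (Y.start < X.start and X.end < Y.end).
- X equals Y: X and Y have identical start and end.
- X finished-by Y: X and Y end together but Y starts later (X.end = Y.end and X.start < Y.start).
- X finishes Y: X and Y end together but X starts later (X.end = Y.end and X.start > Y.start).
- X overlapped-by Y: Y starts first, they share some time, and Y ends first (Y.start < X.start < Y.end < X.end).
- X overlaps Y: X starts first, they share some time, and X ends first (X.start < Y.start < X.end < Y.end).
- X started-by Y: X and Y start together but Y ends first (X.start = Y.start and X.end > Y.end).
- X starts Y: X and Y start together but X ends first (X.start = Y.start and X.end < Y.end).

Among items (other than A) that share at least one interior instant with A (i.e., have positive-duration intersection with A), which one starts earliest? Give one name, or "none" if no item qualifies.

Target A = [403, 428].
C [23, 41] → before → excluded.
G [274, 502] → contains → candidate.
J [424, 470] → overlapped-by → candidate.
V [413, 546] → overlapped-by → candidate.
Among candidates, earliest start is 274 → G.

G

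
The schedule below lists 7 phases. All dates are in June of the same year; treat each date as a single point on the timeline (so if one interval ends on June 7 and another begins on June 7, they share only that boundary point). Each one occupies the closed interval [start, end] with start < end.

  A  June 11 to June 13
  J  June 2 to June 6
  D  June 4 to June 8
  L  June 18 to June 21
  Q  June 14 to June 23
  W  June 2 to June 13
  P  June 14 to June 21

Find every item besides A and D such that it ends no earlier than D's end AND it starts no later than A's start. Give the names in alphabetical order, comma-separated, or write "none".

Conditions: its end is no earlier than D's end (X.end >= June 8) AND its start is no later than A's start (X.start <= June 11).
J: end June 6 >= June 8? ✗; start June 2 <= June 11? ✓ → no.
L: end June 21 >= June 8? ✓; start June 18 <= June 11? ✗ → no.
P: end June 21 >= June 8? ✓; start June 14 <= June 11? ✗ → no.
Q: end June 23 >= June 8? ✓; start June 14 <= June 11? ✗ → no.
W: end June 13 >= June 8? ✓; start June 2 <= June 11? ✓ → yes.
Result: W.

W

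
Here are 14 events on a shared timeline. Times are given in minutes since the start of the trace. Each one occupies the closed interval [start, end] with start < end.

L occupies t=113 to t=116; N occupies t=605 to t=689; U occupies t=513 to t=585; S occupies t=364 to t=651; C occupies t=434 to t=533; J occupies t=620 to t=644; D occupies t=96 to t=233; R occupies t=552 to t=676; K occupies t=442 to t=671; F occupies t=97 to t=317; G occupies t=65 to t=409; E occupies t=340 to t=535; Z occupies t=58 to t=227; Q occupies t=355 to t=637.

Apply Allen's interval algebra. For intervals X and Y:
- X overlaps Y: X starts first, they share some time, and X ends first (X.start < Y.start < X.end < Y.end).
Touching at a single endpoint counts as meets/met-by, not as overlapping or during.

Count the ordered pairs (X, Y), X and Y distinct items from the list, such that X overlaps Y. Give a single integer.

25

Checking all 182 ordered pairs for relation 'overlaps'; matching pairs in alphabetical order:
(C, K): C overlaps K ✓
(C, U): C overlaps U ✓
(D, F): D overlaps F ✓
(E, K): E overlaps K ✓
(E, Q): E overlaps Q ✓
(E, S): E overlaps S ✓
(E, U): E overlaps U ✓
(G, E): G overlaps E ✓
(G, Q): G overlaps Q ✓
(G, S): G overlaps S ✓
(K, N): K overlaps N ✓
(K, R): K overlaps R ✓
(Q, J): Q overlaps J ✓
(Q, K): Q overlaps K ✓
(Q, N): Q overlaps N ✓
(Q, R): Q overlaps R ✓
(Q, S): Q overlaps S ✓
(R, N): R overlaps N ✓
(S, K): S overlaps K ✓
(S, N): S overlaps N ✓
(S, R): S overlaps R ✓
(U, R): U overlaps R ✓
(Z, D): Z overlaps D ✓
(Z, F): Z overlaps F ✓
... plus 1 further pairs not listed.
Count: 25.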